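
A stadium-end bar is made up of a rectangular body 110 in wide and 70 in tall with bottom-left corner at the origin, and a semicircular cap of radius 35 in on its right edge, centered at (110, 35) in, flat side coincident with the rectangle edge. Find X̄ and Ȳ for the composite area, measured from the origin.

Part | A | x̄ᵢ | ȳᵢ | A·x̄ᵢ | A·ȳᵢ
rectangular body | 7700.00 | 55.00 | 35.00 | 423500.00 | 269500.00
semicircular end | 1924.23 | 124.85 | 35.00 | 240248.14 | 67347.89
Σ | 9624.23 |  |  | 663748.14 | 336847.89
X̄ = 663748.14 / 9624.23 = 68.97 in
Ȳ = 336847.89 / 9624.23 = 35.00 in

X̄ = 68.97 in, Ȳ = 35.00 in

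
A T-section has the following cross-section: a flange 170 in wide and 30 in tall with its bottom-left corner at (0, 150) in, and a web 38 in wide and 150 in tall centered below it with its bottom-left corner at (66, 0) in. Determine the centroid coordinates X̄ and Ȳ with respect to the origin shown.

Part | A | x̄ᵢ | ȳᵢ | A·x̄ᵢ | A·ȳᵢ
web | 5700.00 | 85.00 | 75.00 | 484500.00 | 427500.00
flange | 5100.00 | 85.00 | 165.00 | 433500.00 | 841500.00
Σ | 10800.00 |  |  | 918000.00 | 1269000.00
X̄ = 918000.00 / 10800.00 = 85.00 in
Ȳ = 1269000.00 / 10800.00 = 117.50 in

X̄ = 85.00 in, Ȳ = 117.50 in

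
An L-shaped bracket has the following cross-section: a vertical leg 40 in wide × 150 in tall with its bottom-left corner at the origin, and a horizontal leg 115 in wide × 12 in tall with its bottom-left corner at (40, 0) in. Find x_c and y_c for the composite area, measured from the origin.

Part | A | x̄ᵢ | ȳᵢ | A·x̄ᵢ | A·ȳᵢ
vertical leg | 6000.00 | 20.00 | 75.00 | 120000.00 | 450000.00
horizontal leg | 1380.00 | 97.50 | 6.00 | 134550.00 | 8280.00
Σ | 7380.00 |  |  | 254550.00 | 458280.00
x_c = 254550.00 / 7380.00 = 34.49 in
y_c = 458280.00 / 7380.00 = 62.10 in

x_c = 34.49 in, y_c = 62.10 in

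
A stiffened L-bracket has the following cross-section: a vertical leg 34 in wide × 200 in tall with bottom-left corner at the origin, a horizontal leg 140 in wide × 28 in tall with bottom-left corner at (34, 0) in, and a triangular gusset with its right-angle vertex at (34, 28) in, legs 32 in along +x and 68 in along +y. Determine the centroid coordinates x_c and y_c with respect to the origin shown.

vertical leg: A = 34 × 200 = 6800.00, centroid at (17.00, 100.00).
horizontal leg: A = 140 × 28 = 3920.00, centroid at (104.00, 14.00).
gusset: A = ½·32·68 = 1088.00, centroid at (44.67, 50.67).
ΣA = 11808.00 in², ΣAx_c = 571877.33 in³, ΣAy_c = 790005.33 in³.
x_c = 571877.33/11808.00 = 48.43 in; y_c = 790005.33/11808.00 = 66.90 in.

x_c = 48.43 in, y_c = 66.90 in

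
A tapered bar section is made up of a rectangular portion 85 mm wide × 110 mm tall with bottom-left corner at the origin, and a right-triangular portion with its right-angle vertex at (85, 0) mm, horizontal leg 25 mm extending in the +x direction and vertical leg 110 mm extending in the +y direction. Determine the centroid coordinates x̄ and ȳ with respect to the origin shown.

x̄ = 49.02 mm, ȳ = 52.65 mm

Part | A | x̄ᵢ | ȳᵢ | A·x̄ᵢ | A·ȳᵢ
rectangular portion | 9350.00 | 42.50 | 55.00 | 397375.00 | 514250.00
triangular portion | 1375.00 | 93.33 | 36.67 | 128333.33 | 50416.67
Σ | 10725.00 |  |  | 525708.33 | 564666.67
x̄ = 525708.33 / 10725.00 = 49.02 mm
ȳ = 564666.67 / 10725.00 = 52.65 mm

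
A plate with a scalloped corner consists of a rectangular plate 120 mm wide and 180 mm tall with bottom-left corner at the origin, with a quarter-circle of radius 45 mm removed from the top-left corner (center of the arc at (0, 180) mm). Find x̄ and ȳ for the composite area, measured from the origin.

x̄ = 63.25 mm, ȳ = 84.36 mm

Part | A | x̄ᵢ | ȳᵢ | A·x̄ᵢ | A·ȳᵢ
plate | 21600.00 | 60.00 | 90.00 | 1296000.00 | 1944000.00
removed quarter-circle | -1590.43 | 19.10 | 160.90 | -30375.00 | -255902.63
Σ | 20009.57 |  |  | 1265625.00 | 1688097.37
x̄ = 1265625.00 / 20009.57 = 63.25 mm
ȳ = 1688097.37 / 20009.57 = 84.36 mm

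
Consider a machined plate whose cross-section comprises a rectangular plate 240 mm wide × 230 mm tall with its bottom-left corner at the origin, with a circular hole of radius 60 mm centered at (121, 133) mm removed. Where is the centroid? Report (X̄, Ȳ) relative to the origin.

X̄ = 119.74 mm, Ȳ = 110.36 mm

plate: A = 240 × 230 = 55200.00, centroid at (120.00, 115.00).
hole: A = −π·60² = -11309.73, centroid at (121.00, 133.00).
ΣA = 43890.27 mm², ΣAX̄ = 5255522.24 mm³, ΣAȲ = 4843805.44 mm³.
X̄ = 5255522.24/43890.27 = 119.74 mm; Ȳ = 4843805.44/43890.27 = 110.36 mm.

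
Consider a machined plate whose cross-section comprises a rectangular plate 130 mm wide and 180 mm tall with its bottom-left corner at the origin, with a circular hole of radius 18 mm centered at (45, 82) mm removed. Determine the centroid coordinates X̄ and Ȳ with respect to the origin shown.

plate: A = 130 × 180 = 23400.00, centroid at (65.00, 90.00).
hole: A = −π·18² = -1017.88, centroid at (45.00, 82.00).
ΣA = 22382.12 mm², ΣAX̄ = 1475195.58 mm³, ΣAȲ = 2022534.17 mm³.
X̄ = 1475195.58/22382.12 = 65.91 mm; Ȳ = 2022534.17/22382.12 = 90.36 mm.

X̄ = 65.91 mm, Ȳ = 90.36 mm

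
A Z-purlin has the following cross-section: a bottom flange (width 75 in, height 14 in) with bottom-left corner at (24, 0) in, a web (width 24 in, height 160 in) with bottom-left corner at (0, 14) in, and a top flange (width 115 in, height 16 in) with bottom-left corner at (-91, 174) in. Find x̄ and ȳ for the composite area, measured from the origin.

bottom flange: A = 75 × 14 = 1050.00, centroid at (61.50, 7.00).
web: A = 24 × 160 = 3840.00, centroid at (12.00, 94.00).
top flange: A = 115 × 16 = 1840.00, centroid at (-33.50, 182.00).
ΣA = 6730.00 in², ΣAx̄ = 49015.00 in³, ΣAȳ = 703190.00 in³.
x̄ = 49015.00/6730.00 = 7.28 in; ȳ = 703190.00/6730.00 = 104.49 in.

x̄ = 7.28 in, ȳ = 104.49 in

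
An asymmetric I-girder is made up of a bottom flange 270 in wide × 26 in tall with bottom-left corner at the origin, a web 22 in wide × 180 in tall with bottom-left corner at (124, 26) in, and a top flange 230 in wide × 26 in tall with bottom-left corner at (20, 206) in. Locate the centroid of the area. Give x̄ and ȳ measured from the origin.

bottom flange: A = 270 × 26 = 7020.00, centroid at (135.00, 13.00).
web: A = 22 × 180 = 3960.00, centroid at (135.00, 116.00).
top flange: A = 230 × 26 = 5980.00, centroid at (135.00, 219.00).
ΣA = 16960.00 in², ΣAx̄ = 2289600.00 in³, ΣAȳ = 1860240.00 in³.
x̄ = 2289600.00/16960.00 = 135.00 in; ȳ = 1860240.00/16960.00 = 109.68 in.

x̄ = 135.00 in, ȳ = 109.68 in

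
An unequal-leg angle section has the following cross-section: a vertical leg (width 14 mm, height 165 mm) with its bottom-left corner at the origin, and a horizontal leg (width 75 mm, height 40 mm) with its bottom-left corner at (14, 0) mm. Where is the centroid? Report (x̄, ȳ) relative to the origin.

vertical leg: A = 14 × 165 = 2310.00, centroid at (7.00, 82.50).
horizontal leg: A = 75 × 40 = 3000.00, centroid at (51.50, 20.00).
ΣA = 5310.00 mm²
ΣAx̄ = (2310.00)(7.00) + (3000.00)(51.50) = 170670.00 mm³
ΣAȳ = (2310.00)(82.50) + (3000.00)(20.00) = 250575.00 mm³
x̄ = 170670.00 / 5310.00 = 32.14 mm
ȳ = 250575.00 / 5310.00 = 47.19 mm

x̄ = 32.14 mm, ȳ = 47.19 mm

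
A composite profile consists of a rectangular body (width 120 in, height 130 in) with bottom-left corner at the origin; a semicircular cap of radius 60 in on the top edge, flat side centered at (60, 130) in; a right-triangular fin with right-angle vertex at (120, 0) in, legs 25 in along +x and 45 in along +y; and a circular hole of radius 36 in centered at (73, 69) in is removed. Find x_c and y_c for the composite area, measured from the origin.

x_c = 59.18 in, y_c = 91.32 in

rectangular body: A = 120 × 130 = 15600.00, centroid at (60.00, 65.00).
semicircular top: A = ½π·60² = 5654.87, centroid at (60.00, 155.46).
triangular fin: A = ½·25·45 = 562.50, centroid at (128.33, 15.00).
hole: A = −π·36² = -4071.50, centroid at (73.00, 69.00).
ΣA = 17745.86 in²
ΣAx_c = (15600.00)(60.00) + (5654.87)(60.00) + (562.50)(128.33) + (-4071.50)(73.00) = 1050259.71 in³
ΣAy_c = (15600.00)(65.00) + (5654.87)(155.46) + (562.50)(15.00) + (-4071.50)(69.00) = 1620636.40 in³
x_c = 1050259.71 / 17745.86 = 59.18 in
y_c = 1620636.40 / 17745.86 = 91.32 in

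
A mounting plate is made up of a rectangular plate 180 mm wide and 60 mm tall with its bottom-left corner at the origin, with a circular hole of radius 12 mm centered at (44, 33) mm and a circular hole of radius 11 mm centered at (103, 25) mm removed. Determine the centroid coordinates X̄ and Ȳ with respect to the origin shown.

plate: A = 180 × 60 = 10800.00, centroid at (90.00, 30.00).
hole 1: A = −π·12² = -452.39, centroid at (44.00, 33.00).
hole 2: A = −π·11² = -380.13, centroid at (103.00, 25.00).
ΣA = 9967.48 mm², ΣAX̄ = 912941.20 mm³, ΣAȲ = 299567.83 mm³.
X̄ = 912941.20/9967.48 = 91.59 mm; Ȳ = 299567.83/9967.48 = 30.05 mm.

X̄ = 91.59 mm, Ȳ = 30.05 mm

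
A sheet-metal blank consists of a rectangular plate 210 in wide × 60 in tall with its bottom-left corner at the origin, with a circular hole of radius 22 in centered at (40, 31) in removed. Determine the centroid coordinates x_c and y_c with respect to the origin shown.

Part | A | x̄ᵢ | ȳᵢ | A·x̄ᵢ | A·ȳᵢ
plate | 12600.00 | 105.00 | 30.00 | 1323000.00 | 378000.00
hole | -1520.53 | 40.00 | 31.00 | -60821.23 | -47136.46
Σ | 11079.47 |  |  | 1262178.77 | 330863.54
x_c = 1262178.77 / 11079.47 = 113.92 in
y_c = 330863.54 / 11079.47 = 29.86 in

x_c = 113.92 in, y_c = 29.86 in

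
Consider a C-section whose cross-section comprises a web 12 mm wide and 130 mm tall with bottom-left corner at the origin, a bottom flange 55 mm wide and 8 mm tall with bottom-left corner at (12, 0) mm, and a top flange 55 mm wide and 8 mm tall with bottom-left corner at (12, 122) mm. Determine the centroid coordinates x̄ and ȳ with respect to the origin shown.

Part | A | x̄ᵢ | ȳᵢ | A·x̄ᵢ | A·ȳᵢ
web | 1560.00 | 6.00 | 65.00 | 9360.00 | 101400.00
bottom flange | 440.00 | 39.50 | 4.00 | 17380.00 | 1760.00
top flange | 440.00 | 39.50 | 126.00 | 17380.00 | 55440.00
Σ | 2440.00 |  |  | 44120.00 | 158600.00
x̄ = 44120.00 / 2440.00 = 18.08 mm
ȳ = 158600.00 / 2440.00 = 65.00 mm

x̄ = 18.08 mm, ȳ = 65.00 mm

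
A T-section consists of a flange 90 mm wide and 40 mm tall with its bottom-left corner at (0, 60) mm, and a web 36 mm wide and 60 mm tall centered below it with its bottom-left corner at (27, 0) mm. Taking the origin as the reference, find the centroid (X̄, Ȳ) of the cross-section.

Part | A | x̄ᵢ | ȳᵢ | A·x̄ᵢ | A·ȳᵢ
web | 2160.00 | 45.00 | 30.00 | 97200.00 | 64800.00
flange | 3600.00 | 45.00 | 80.00 | 162000.00 | 288000.00
Σ | 5760.00 |  |  | 259200.00 | 352800.00
X̄ = 259200.00 / 5760.00 = 45.00 mm
Ȳ = 352800.00 / 5760.00 = 61.25 mm

X̄ = 45.00 mm, Ȳ = 61.25 mm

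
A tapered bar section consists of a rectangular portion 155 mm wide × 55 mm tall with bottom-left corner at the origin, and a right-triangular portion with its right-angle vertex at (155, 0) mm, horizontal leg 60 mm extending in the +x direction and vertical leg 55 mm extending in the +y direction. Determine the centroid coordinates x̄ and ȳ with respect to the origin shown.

Part | A | x̄ᵢ | ȳᵢ | A·x̄ᵢ | A·ȳᵢ
rectangular portion | 8525.00 | 77.50 | 27.50 | 660687.50 | 234437.50
triangular portion | 1650.00 | 175.00 | 18.33 | 288750.00 | 30250.00
Σ | 10175.00 |  |  | 949437.50 | 264687.50
x̄ = 949437.50 / 10175.00 = 93.31 mm
ȳ = 264687.50 / 10175.00 = 26.01 mm

x̄ = 93.31 mm, ȳ = 26.01 mm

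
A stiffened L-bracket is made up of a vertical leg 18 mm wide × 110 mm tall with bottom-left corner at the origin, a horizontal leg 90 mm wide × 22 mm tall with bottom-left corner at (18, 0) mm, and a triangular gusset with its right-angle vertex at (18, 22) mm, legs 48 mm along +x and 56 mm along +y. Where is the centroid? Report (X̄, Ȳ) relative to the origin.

X̄ = 35.49 mm, Ȳ = 34.94 mm

vertical leg: A = 18 × 110 = 1980.00, centroid at (9.00, 55.00).
horizontal leg: A = 90 × 22 = 1980.00, centroid at (63.00, 11.00).
gusset: A = ½·48·56 = 1344.00, centroid at (34.00, 40.67).
ΣA = 5304.00 mm², ΣAX̄ = 188256.00 mm³, ΣAȲ = 185336.00 mm³.
X̄ = 188256.00/5304.00 = 35.49 mm; Ȳ = 185336.00/5304.00 = 34.94 mm.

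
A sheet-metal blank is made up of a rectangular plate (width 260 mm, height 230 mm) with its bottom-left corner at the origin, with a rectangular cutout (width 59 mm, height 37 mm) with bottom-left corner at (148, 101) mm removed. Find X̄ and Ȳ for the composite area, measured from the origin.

X̄ = 128.20 mm, Ȳ = 114.83 mm

plate: A = 260 × 230 = 59800.00, centroid at (130.00, 115.00).
hole: A = −(59 × 37) = -2183.00, centroid at (177.50, 119.50).
ΣA = 57617.00 mm², ΣAX̄ = 7386517.50 mm³, ΣAȲ = 6616131.50 mm³.
X̄ = 7386517.50/57617.00 = 128.20 mm; Ȳ = 6616131.50/57617.00 = 114.83 mm.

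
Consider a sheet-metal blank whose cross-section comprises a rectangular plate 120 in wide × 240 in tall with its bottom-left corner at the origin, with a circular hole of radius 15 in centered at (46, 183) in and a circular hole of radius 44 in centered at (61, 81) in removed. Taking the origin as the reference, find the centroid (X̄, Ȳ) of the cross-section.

plate: A = 120 × 240 = 28800.00, centroid at (60.00, 120.00).
hole 1: A = −π·15² = -706.86, centroid at (46.00, 183.00).
hole 2: A = −π·44² = -6082.12, centroid at (61.00, 81.00).
ΣA = 22011.02 in², ΣAX̄ = 1324474.99 in³, ΣAȲ = 2833992.93 in³.
X̄ = 1324474.99/22011.02 = 60.17 in; Ȳ = 2833992.93/22011.02 = 128.75 in.

X̄ = 60.17 in, Ȳ = 128.75 in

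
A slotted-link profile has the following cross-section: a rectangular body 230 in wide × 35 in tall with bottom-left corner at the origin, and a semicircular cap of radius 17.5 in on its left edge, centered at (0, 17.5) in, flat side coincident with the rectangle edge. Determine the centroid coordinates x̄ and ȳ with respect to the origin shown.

Part | A | x̄ᵢ | ȳᵢ | A·x̄ᵢ | A·ȳᵢ
rectangular body | 8050.00 | 115.00 | 17.50 | 925750.00 | 140875.00
semicircular end | 481.06 | -7.43 | 17.50 | -3572.92 | 8418.49
Σ | 8531.06 |  |  | 922177.08 | 149293.49
x̄ = 922177.08 / 8531.06 = 108.10 in
ȳ = 149293.49 / 8531.06 = 17.50 in

x̄ = 108.10 in, ȳ = 17.50 in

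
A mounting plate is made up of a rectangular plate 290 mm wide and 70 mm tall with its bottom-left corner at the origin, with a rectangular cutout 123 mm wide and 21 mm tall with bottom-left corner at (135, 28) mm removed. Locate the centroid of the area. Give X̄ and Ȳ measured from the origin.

plate: A = 290 × 70 = 20300.00, centroid at (145.00, 35.00).
hole: A = −(123 × 21) = -2583.00, centroid at (196.50, 38.50).
ΣA = 17717.00 mm²
ΣAX̄ = (20300.00)(145.00) + (-2583.00)(196.50) = 2435940.50 mm³
ΣAȲ = (20300.00)(35.00) + (-2583.00)(38.50) = 611054.50 mm³
X̄ = 2435940.50 / 17717.00 = 137.49 mm
Ȳ = 611054.50 / 17717.00 = 34.49 mm

X̄ = 137.49 mm, Ȳ = 34.49 mm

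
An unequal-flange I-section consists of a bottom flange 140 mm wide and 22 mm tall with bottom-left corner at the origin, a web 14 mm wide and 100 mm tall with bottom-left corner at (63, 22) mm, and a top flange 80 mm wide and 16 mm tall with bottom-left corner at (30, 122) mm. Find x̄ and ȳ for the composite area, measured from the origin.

x̄ = 70.00 mm, ȳ = 52.27 mm

Part | A | x̄ᵢ | ȳᵢ | A·x̄ᵢ | A·ȳᵢ
bottom flange | 3080.00 | 70.00 | 11.00 | 215600.00 | 33880.00
web | 1400.00 | 70.00 | 72.00 | 98000.00 | 100800.00
top flange | 1280.00 | 70.00 | 130.00 | 89600.00 | 166400.00
Σ | 5760.00 |  |  | 403200.00 | 301080.00
x̄ = 403200.00 / 5760.00 = 70.00 mm
ȳ = 301080.00 / 5760.00 = 52.27 mm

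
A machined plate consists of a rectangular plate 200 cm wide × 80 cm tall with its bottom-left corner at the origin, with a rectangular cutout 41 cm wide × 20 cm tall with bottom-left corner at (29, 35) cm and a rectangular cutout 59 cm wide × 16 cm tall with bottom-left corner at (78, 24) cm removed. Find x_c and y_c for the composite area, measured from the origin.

x_c = 102.41 cm, y_c = 40.24 cm

plate: A = 200 × 80 = 16000.00, centroid at (100.00, 40.00).
hole 1: A = −(41 × 20) = -820.00, centroid at (49.50, 45.00).
hole 2: A = −(59 × 16) = -944.00, centroid at (107.50, 32.00).
ΣA = 14236.00 cm²
ΣAx_c = (16000.00)(100.00) + (-820.00)(49.50) + (-944.00)(107.50) = 1457930.00 cm³
ΣAy_c = (16000.00)(40.00) + (-820.00)(45.00) + (-944.00)(32.00) = 572892.00 cm³
x_c = 1457930.00 / 14236.00 = 102.41 cm
y_c = 572892.00 / 14236.00 = 40.24 cm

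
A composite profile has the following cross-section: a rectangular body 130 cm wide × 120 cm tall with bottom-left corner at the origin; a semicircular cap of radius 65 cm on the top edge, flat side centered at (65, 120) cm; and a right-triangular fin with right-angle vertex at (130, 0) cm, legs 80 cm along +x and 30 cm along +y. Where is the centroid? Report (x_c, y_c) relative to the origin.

Part | A | x̄ᵢ | ȳᵢ | A·x̄ᵢ | A·ȳᵢ
rectangular body | 15600.00 | 65.00 | 60.00 | 1014000.00 | 936000.00
semicircular top | 6636.61 | 65.00 | 147.59 | 431379.94 | 979477.07
triangular fin | 1200.00 | 156.67 | 10.00 | 188000.00 | 12000.00
Σ | 23436.61 |  |  | 1633379.94 | 1927477.07
x_c = 1633379.94 / 23436.61 = 69.69 cm
y_c = 1927477.07 / 23436.61 = 82.24 cm

x_c = 69.69 cm, y_c = 82.24 cm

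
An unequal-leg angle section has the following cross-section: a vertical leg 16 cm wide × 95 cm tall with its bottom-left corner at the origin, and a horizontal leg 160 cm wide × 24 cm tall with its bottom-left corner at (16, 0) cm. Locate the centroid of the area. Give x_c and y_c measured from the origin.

x_c = 71.04 cm, y_c = 22.07 cm

vertical leg: A = 16 × 95 = 1520.00, centroid at (8.00, 47.50).
horizontal leg: A = 160 × 24 = 3840.00, centroid at (96.00, 12.00).
ΣA = 5360.00 cm²
ΣAx_c = (1520.00)(8.00) + (3840.00)(96.00) = 380800.00 cm³
ΣAy_c = (1520.00)(47.50) + (3840.00)(12.00) = 118280.00 cm³
x_c = 380800.00 / 5360.00 = 71.04 cm
y_c = 118280.00 / 5360.00 = 22.07 cm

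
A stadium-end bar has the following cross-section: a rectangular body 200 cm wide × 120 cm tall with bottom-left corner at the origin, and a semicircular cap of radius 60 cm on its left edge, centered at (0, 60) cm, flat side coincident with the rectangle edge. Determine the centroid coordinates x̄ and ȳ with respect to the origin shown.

Part | A | x̄ᵢ | ȳᵢ | A·x̄ᵢ | A·ȳᵢ
rectangular body | 24000.00 | 100.00 | 60.00 | 2400000.00 | 1440000.00
semicircular end | 5654.87 | -25.46 | 60.00 | -144000.00 | 339292.01
Σ | 29654.87 |  |  | 2256000.00 | 1779292.01
x̄ = 2256000.00 / 29654.87 = 76.08 cm
ȳ = 1779292.01 / 29654.87 = 60.00 cm

x̄ = 76.08 cm, ȳ = 60.00 cm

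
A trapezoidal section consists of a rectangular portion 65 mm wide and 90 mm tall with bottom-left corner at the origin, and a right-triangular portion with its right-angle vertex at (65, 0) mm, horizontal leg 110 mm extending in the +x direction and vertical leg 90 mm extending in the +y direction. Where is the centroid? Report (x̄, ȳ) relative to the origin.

rectangular portion: A = 65 × 90 = 5850.00, centroid at (32.50, 45.00).
triangular portion: A = ½·110·90 = 4950.00, centroid at (101.67, 30.00).
ΣA = 10800.00 mm², ΣAx̄ = 693375.00 mm³, ΣAȳ = 411750.00 mm³.
x̄ = 693375.00/10800.00 = 64.20 mm; ȳ = 411750.00/10800.00 = 38.12 mm.

x̄ = 64.20 mm, ȳ = 38.12 mm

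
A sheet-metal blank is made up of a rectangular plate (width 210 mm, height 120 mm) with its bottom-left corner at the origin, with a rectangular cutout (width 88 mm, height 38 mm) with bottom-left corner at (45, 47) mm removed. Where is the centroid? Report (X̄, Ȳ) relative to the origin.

Part | A | x̄ᵢ | ȳᵢ | A·x̄ᵢ | A·ȳᵢ
plate | 25200.00 | 105.00 | 60.00 | 2646000.00 | 1512000.00
hole | -3344.00 | 89.00 | 66.00 | -297616.00 | -220704.00
Σ | 21856.00 |  |  | 2348384.00 | 1291296.00
X̄ = 2348384.00 / 21856.00 = 107.45 mm
Ȳ = 1291296.00 / 21856.00 = 59.08 mm

X̄ = 107.45 mm, Ȳ = 59.08 mm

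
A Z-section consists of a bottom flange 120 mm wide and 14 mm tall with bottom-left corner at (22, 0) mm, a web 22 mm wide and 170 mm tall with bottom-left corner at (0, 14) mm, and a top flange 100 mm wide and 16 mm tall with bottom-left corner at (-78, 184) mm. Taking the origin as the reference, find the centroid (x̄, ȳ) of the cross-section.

bottom flange: A = 120 × 14 = 1680.00, centroid at (82.00, 7.00).
web: A = 22 × 170 = 3740.00, centroid at (11.00, 99.00).
top flange: A = 100 × 16 = 1600.00, centroid at (-28.00, 192.00).
ΣA = 7020.00 mm²
ΣAx̄ = (1680.00)(82.00) + (3740.00)(11.00) + (1600.00)(-28.00) = 134100.00 mm³
ΣAȳ = (1680.00)(7.00) + (3740.00)(99.00) + (1600.00)(192.00) = 689220.00 mm³
x̄ = 134100.00 / 7020.00 = 19.10 mm
ȳ = 689220.00 / 7020.00 = 98.18 mm

x̄ = 19.10 mm, ȳ = 98.18 mm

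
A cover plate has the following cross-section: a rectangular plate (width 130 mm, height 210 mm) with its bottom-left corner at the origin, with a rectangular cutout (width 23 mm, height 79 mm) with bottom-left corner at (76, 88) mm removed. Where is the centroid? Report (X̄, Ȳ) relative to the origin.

plate: A = 130 × 210 = 27300.00, centroid at (65.00, 105.00).
hole: A = −(23 × 79) = -1817.00, centroid at (87.50, 127.50).
ΣA = 25483.00 mm², ΣAX̄ = 1615512.50 mm³, ΣAȲ = 2634832.50 mm³.
X̄ = 1615512.50/25483.00 = 63.40 mm; Ȳ = 2634832.50/25483.00 = 103.40 mm.

X̄ = 63.40 mm, Ȳ = 103.40 mm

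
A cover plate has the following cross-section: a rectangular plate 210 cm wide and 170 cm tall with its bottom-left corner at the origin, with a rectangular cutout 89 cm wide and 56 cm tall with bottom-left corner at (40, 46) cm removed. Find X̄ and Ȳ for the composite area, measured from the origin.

X̄ = 108.33 cm, Ȳ = 86.78 cm

plate: A = 210 × 170 = 35700.00, centroid at (105.00, 85.00).
hole: A = −(89 × 56) = -4984.00, centroid at (84.50, 74.00).
ΣA = 30716.00 cm²
ΣAX̄ = (35700.00)(105.00) + (-4984.00)(84.50) = 3327352.00 cm³
ΣAȲ = (35700.00)(85.00) + (-4984.00)(74.00) = 2665684.00 cm³
X̄ = 3327352.00 / 30716.00 = 108.33 cm
Ȳ = 2665684.00 / 30716.00 = 86.78 cm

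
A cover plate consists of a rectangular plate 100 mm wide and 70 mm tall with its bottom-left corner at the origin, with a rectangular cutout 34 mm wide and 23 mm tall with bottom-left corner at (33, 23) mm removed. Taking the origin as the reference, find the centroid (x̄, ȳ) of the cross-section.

Part | A | x̄ᵢ | ȳᵢ | A·x̄ᵢ | A·ȳᵢ
plate | 7000.00 | 50.00 | 35.00 | 350000.00 | 245000.00
hole | -782.00 | 50.00 | 34.50 | -39100.00 | -26979.00
Σ | 6218.00 |  |  | 310900.00 | 218021.00
x̄ = 310900.00 / 6218.00 = 50.00 mm
ȳ = 218021.00 / 6218.00 = 35.06 mm

x̄ = 50.00 mm, ȳ = 35.06 mm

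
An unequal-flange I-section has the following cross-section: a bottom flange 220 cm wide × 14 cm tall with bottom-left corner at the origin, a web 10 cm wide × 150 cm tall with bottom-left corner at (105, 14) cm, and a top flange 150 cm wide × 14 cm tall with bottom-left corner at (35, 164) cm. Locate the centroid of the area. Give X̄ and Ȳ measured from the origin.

bottom flange: A = 220 × 14 = 3080.00, centroid at (110.00, 7.00).
web: A = 10 × 150 = 1500.00, centroid at (110.00, 89.00).
top flange: A = 150 × 14 = 2100.00, centroid at (110.00, 171.00).
ΣA = 6680.00 cm², ΣAX̄ = 734800.00 cm³, ΣAȲ = 514160.00 cm³.
X̄ = 734800.00/6680.00 = 110.00 cm; Ȳ = 514160.00/6680.00 = 76.97 cm.

X̄ = 110.00 cm, Ȳ = 76.97 cm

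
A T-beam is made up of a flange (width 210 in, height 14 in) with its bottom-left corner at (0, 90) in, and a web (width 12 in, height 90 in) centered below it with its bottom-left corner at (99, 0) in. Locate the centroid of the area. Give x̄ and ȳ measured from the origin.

web: A = 12 × 90 = 1080.00, centroid at (105.00, 45.00).
flange: A = 210 × 14 = 2940.00, centroid at (105.00, 97.00).
ΣA = 4020.00 in²
ΣAx̄ = (1080.00)(105.00) + (2940.00)(105.00) = 422100.00 in³
ΣAȳ = (1080.00)(45.00) + (2940.00)(97.00) = 333780.00 in³
x̄ = 422100.00 / 4020.00 = 105.00 in
ȳ = 333780.00 / 4020.00 = 83.03 in

x̄ = 105.00 in, ȳ = 83.03 in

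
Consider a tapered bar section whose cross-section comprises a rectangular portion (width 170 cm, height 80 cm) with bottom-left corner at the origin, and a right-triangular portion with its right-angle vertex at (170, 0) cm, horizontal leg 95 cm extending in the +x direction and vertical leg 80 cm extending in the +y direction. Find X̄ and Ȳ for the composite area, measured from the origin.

X̄ = 110.48 cm, Ȳ = 37.09 cm

Part | A | x̄ᵢ | ȳᵢ | A·x̄ᵢ | A·ȳᵢ
rectangular portion | 13600.00 | 85.00 | 40.00 | 1156000.00 | 544000.00
triangular portion | 3800.00 | 201.67 | 26.67 | 766333.33 | 101333.33
Σ | 17400.00 |  |  | 1922333.33 | 645333.33
X̄ = 1922333.33 / 17400.00 = 110.48 cm
Ȳ = 645333.33 / 17400.00 = 37.09 cm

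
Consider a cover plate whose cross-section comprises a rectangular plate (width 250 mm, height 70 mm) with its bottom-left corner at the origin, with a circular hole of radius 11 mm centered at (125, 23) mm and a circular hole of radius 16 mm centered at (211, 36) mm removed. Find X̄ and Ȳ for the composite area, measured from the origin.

plate: A = 250 × 70 = 17500.00, centroid at (125.00, 35.00).
hole 1: A = −π·11² = -380.13, centroid at (125.00, 23.00).
hole 2: A = −π·16² = -804.25, centroid at (211.00, 36.00).
ΣA = 16315.62 mm², ΣAX̄ = 1970287.14 mm³, ΣAȲ = 574804.03 mm³.
X̄ = 1970287.14/16315.62 = 120.76 mm; Ȳ = 574804.03/16315.62 = 35.23 mm.

X̄ = 120.76 mm, Ȳ = 35.23 mm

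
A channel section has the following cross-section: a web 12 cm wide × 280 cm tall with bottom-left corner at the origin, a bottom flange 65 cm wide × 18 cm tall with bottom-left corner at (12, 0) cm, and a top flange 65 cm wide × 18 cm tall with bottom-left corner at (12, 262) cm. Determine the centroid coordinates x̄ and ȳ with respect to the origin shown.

web: A = 12 × 280 = 3360.00, centroid at (6.00, 140.00).
bottom flange: A = 65 × 18 = 1170.00, centroid at (44.50, 9.00).
top flange: A = 65 × 18 = 1170.00, centroid at (44.50, 271.00).
ΣA = 5700.00 cm², ΣAx̄ = 124290.00 cm³, ΣAȳ = 798000.00 cm³.
x̄ = 124290.00/5700.00 = 21.81 cm; ȳ = 798000.00/5700.00 = 140.00 cm.

x̄ = 21.81 cm, ȳ = 140.00 cm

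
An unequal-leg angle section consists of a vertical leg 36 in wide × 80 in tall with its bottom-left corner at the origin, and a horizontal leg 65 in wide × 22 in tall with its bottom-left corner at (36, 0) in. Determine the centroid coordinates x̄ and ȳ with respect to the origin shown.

Part | A | x̄ᵢ | ȳᵢ | A·x̄ᵢ | A·ȳᵢ
vertical leg | 2880.00 | 18.00 | 40.00 | 51840.00 | 115200.00
horizontal leg | 1430.00 | 68.50 | 11.00 | 97955.00 | 15730.00
Σ | 4310.00 |  |  | 149795.00 | 130930.00
x̄ = 149795.00 / 4310.00 = 34.76 in
ȳ = 130930.00 / 4310.00 = 30.38 in

x̄ = 34.76 in, ȳ = 30.38 in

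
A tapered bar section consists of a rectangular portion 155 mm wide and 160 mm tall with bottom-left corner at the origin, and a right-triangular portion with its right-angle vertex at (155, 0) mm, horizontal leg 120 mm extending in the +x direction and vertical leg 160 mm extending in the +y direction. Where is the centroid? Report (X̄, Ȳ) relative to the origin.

rectangular portion: A = 155 × 160 = 24800.00, centroid at (77.50, 80.00).
triangular portion: A = ½·120·160 = 9600.00, centroid at (195.00, 53.33).
ΣA = 34400.00 mm²
ΣAX̄ = (24800.00)(77.50) + (9600.00)(195.00) = 3794000.00 mm³
ΣAȲ = (24800.00)(80.00) + (9600.00)(53.33) = 2496000.00 mm³
X̄ = 3794000.00 / 34400.00 = 110.29 mm
Ȳ = 2496000.00 / 34400.00 = 72.56 mm

X̄ = 110.29 mm, Ȳ = 72.56 mm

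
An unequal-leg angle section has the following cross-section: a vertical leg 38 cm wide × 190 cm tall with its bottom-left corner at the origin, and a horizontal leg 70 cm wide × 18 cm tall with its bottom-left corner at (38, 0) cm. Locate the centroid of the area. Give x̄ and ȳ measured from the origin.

vertical leg: A = 38 × 190 = 7220.00, centroid at (19.00, 95.00).
horizontal leg: A = 70 × 18 = 1260.00, centroid at (73.00, 9.00).
ΣA = 8480.00 cm²
ΣAx̄ = (7220.00)(19.00) + (1260.00)(73.00) = 229160.00 cm³
ΣAȳ = (7220.00)(95.00) + (1260.00)(9.00) = 697240.00 cm³
x̄ = 229160.00 / 8480.00 = 27.02 cm
ȳ = 697240.00 / 8480.00 = 82.22 cm

x̄ = 27.02 cm, ȳ = 82.22 cm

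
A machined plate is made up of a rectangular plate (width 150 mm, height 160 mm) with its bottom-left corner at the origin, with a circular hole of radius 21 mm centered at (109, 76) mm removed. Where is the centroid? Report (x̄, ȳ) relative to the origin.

plate: A = 150 × 160 = 24000.00, centroid at (75.00, 80.00).
hole: A = −π·21² = -1385.44, centroid at (109.00, 76.00).
ΣA = 22614.56 mm², ΣAx̄ = 1648986.78 mm³, ΣAȳ = 1814706.38 mm³.
x̄ = 1648986.78/22614.56 = 72.92 mm; ȳ = 1814706.38/22614.56 = 80.25 mm.

x̄ = 72.92 mm, ȳ = 80.25 mm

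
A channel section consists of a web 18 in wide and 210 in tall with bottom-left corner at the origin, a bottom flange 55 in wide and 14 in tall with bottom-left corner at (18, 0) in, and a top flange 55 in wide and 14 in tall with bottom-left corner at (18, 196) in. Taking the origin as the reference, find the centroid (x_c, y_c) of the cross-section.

x_c = 19.57 in, y_c = 105.00 in

Part | A | x̄ᵢ | ȳᵢ | A·x̄ᵢ | A·ȳᵢ
web | 3780.00 | 9.00 | 105.00 | 34020.00 | 396900.00
bottom flange | 770.00 | 45.50 | 7.00 | 35035.00 | 5390.00
top flange | 770.00 | 45.50 | 203.00 | 35035.00 | 156310.00
Σ | 5320.00 |  |  | 104090.00 | 558600.00
x_c = 104090.00 / 5320.00 = 19.57 in
y_c = 558600.00 / 5320.00 = 105.00 in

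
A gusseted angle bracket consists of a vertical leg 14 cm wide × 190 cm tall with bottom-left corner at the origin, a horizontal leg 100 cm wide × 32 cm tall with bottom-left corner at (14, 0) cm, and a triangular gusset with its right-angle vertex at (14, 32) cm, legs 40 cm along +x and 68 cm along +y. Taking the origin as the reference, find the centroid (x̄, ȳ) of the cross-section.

vertical leg: A = 14 × 190 = 2660.00, centroid at (7.00, 95.00).
horizontal leg: A = 100 × 32 = 3200.00, centroid at (64.00, 16.00).
gusset: A = ½·40·68 = 1360.00, centroid at (27.33, 54.67).
ΣA = 7220.00 cm², ΣAx̄ = 260593.33 cm³, ΣAȳ = 378246.67 cm³.
x̄ = 260593.33/7220.00 = 36.09 cm; ȳ = 378246.67/7220.00 = 52.39 cm.

x̄ = 36.09 cm, ȳ = 52.39 cm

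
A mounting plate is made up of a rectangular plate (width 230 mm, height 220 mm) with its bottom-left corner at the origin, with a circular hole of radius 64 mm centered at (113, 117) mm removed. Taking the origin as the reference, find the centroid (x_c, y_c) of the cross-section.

plate: A = 230 × 220 = 50600.00, centroid at (115.00, 110.00).
hole: A = −π·64² = -12867.96, centroid at (113.00, 117.00).
ΣA = 37732.04 mm², ΣAx_c = 4364920.12 mm³, ΣAy_c = 4060448.27 mm³.
x_c = 4364920.12/37732.04 = 115.68 mm; y_c = 4060448.27/37732.04 = 107.61 mm.

x_c = 115.68 mm, y_c = 107.61 mm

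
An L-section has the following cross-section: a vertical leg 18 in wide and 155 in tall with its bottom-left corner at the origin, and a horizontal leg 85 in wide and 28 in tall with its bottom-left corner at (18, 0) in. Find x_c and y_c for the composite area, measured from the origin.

Part | A | x̄ᵢ | ȳᵢ | A·x̄ᵢ | A·ȳᵢ
vertical leg | 2790.00 | 9.00 | 77.50 | 25110.00 | 216225.00
horizontal leg | 2380.00 | 60.50 | 14.00 | 143990.00 | 33320.00
Σ | 5170.00 |  |  | 169100.00 | 249545.00
x_c = 169100.00 / 5170.00 = 32.71 in
y_c = 249545.00 / 5170.00 = 48.27 in

x_c = 32.71 in, y_c = 48.27 in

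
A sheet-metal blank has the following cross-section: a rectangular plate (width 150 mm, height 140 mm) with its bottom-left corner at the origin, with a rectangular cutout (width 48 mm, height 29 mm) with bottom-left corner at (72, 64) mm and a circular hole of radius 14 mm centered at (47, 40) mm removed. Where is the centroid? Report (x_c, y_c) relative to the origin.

plate: A = 150 × 140 = 21000.00, centroid at (75.00, 70.00).
hole 1: A = −(48 × 29) = -1392.00, centroid at (96.00, 78.50).
hole 2: A = −π·14² = -615.75, centroid at (47.00, 40.00).
ΣA = 18992.25 mm², ΣAx_c = 1412427.65 mm³, ΣAy_c = 1336097.91 mm³.
x_c = 1412427.65/18992.25 = 74.37 mm; y_c = 1336097.91/18992.25 = 70.35 mm.

x_c = 74.37 mm, y_c = 70.35 mm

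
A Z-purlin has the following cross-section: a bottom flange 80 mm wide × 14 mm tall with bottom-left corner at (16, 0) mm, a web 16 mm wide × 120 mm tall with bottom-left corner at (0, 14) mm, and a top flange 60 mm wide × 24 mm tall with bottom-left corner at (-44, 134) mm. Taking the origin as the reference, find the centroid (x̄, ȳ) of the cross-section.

x̄ = 12.93 mm, ȳ = 80.39 mm

bottom flange: A = 80 × 14 = 1120.00, centroid at (56.00, 7.00).
web: A = 16 × 120 = 1920.00, centroid at (8.00, 74.00).
top flange: A = 60 × 24 = 1440.00, centroid at (-14.00, 146.00).
ΣA = 4480.00 mm²
ΣAx̄ = (1120.00)(56.00) + (1920.00)(8.00) + (1440.00)(-14.00) = 57920.00 mm³
ΣAȳ = (1120.00)(7.00) + (1920.00)(74.00) + (1440.00)(146.00) = 360160.00 mm³
x̄ = 57920.00 / 4480.00 = 12.93 mm
ȳ = 360160.00 / 4480.00 = 80.39 mm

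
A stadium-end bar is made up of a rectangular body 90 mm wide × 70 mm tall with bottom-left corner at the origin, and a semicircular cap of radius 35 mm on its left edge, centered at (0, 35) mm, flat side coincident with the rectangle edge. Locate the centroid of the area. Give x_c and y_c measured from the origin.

rectangular body: A = 90 × 70 = 6300.00, centroid at (45.00, 35.00).
semicircular end: A = ½π·35² = 1924.23, centroid at (-14.85, 35.00).
ΣA = 8224.23 mm²
ΣAx_c = (6300.00)(45.00) + (1924.23)(-14.85) = 254916.67 mm³
ΣAy_c = (6300.00)(35.00) + (1924.23)(35.00) = 287847.89 mm³
x_c = 254916.67 / 8224.23 = 31.00 mm
y_c = 287847.89 / 8224.23 = 35.00 mm

x_c = 31.00 mm, y_c = 35.00 mm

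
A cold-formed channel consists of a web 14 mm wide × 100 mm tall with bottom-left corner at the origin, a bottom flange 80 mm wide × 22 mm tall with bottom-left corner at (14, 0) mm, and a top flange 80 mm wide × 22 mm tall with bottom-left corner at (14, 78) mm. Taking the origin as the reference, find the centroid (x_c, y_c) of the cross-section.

x_c = 40.63 mm, y_c = 50.00 mm

web: A = 14 × 100 = 1400.00, centroid at (7.00, 50.00).
bottom flange: A = 80 × 22 = 1760.00, centroid at (54.00, 11.00).
top flange: A = 80 × 22 = 1760.00, centroid at (54.00, 89.00).
ΣA = 4920.00 mm², ΣAx_c = 199880.00 mm³, ΣAy_c = 246000.00 mm³.
x_c = 199880.00/4920.00 = 40.63 mm; y_c = 246000.00/4920.00 = 50.00 mm.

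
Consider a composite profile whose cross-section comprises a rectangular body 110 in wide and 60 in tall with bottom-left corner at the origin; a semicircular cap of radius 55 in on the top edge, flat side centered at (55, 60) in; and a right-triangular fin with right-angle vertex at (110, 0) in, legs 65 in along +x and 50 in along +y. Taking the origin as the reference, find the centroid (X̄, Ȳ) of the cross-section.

X̄ = 64.60 in, Ȳ = 47.86 in

rectangular body: A = 110 × 60 = 6600.00, centroid at (55.00, 30.00).
semicircular top: A = ½π·55² = 4751.66, centroid at (55.00, 83.34).
triangular fin: A = ½·65·50 = 1625.00, centroid at (131.67, 16.67).
ΣA = 12976.66 in²
ΣAX̄ = (6600.00)(55.00) + (4751.66)(55.00) + (1625.00)(131.67) = 838299.57 in³
ΣAȲ = (6600.00)(30.00) + (4751.66)(83.34) + (1625.00)(16.67) = 621099.53 in³
X̄ = 838299.57 / 12976.66 = 64.60 in
Ȳ = 621099.53 / 12976.66 = 47.86 in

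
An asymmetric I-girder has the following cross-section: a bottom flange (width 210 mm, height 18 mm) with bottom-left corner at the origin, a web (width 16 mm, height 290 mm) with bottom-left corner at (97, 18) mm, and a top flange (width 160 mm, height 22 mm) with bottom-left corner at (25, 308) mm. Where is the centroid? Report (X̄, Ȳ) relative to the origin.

bottom flange: A = 210 × 18 = 3780.00, centroid at (105.00, 9.00).
web: A = 16 × 290 = 4640.00, centroid at (105.00, 163.00).
top flange: A = 160 × 22 = 3520.00, centroid at (105.00, 319.00).
ΣA = 11940.00 mm²
ΣAX̄ = (3780.00)(105.00) + (4640.00)(105.00) + (3520.00)(105.00) = 1253700.00 mm³
ΣAȲ = (3780.00)(9.00) + (4640.00)(163.00) + (3520.00)(319.00) = 1913220.00 mm³
X̄ = 1253700.00 / 11940.00 = 105.00 mm
Ȳ = 1913220.00 / 11940.00 = 160.24 mm

X̄ = 105.00 mm, Ȳ = 160.24 mm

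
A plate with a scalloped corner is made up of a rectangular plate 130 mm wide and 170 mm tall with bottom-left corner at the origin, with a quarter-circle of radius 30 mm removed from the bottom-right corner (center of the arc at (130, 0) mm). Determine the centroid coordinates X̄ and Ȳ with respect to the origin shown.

X̄ = 63.27 mm, Ȳ = 87.39 mm

plate: A = 130 × 170 = 22100.00, centroid at (65.00, 85.00).
removed quarter-circle: A = −¼π·30² = -706.86, centroid at (117.27, 12.73).
ΣA = 21393.14 mm², ΣAX̄ = 1353608.41 mm³, ΣAȲ = 1869500.00 mm³.
X̄ = 1353608.41/21393.14 = 63.27 mm; Ȳ = 1869500.00/21393.14 = 87.39 mm.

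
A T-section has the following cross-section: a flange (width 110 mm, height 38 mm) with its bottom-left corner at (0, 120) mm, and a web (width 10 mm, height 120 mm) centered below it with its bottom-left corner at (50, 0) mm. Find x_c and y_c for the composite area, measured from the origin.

x_c = 55.00 mm, y_c = 121.38 mm

web: A = 10 × 120 = 1200.00, centroid at (55.00, 60.00).
flange: A = 110 × 38 = 4180.00, centroid at (55.00, 139.00).
ΣA = 5380.00 mm²
ΣAx_c = (1200.00)(55.00) + (4180.00)(55.00) = 295900.00 mm³
ΣAy_c = (1200.00)(60.00) + (4180.00)(139.00) = 653020.00 mm³
x_c = 295900.00 / 5380.00 = 55.00 mm
y_c = 653020.00 / 5380.00 = 121.38 mm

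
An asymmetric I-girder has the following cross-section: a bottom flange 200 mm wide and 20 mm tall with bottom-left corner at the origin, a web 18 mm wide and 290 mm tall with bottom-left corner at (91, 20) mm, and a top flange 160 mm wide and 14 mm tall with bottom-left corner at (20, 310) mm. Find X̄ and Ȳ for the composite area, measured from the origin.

bottom flange: A = 200 × 20 = 4000.00, centroid at (100.00, 10.00).
web: A = 18 × 290 = 5220.00, centroid at (100.00, 165.00).
top flange: A = 160 × 14 = 2240.00, centroid at (100.00, 317.00).
ΣA = 11460.00 mm², ΣAX̄ = 1146000.00 mm³, ΣAȲ = 1611380.00 mm³.
X̄ = 1146000.00/11460.00 = 100.00 mm; Ȳ = 1611380.00/11460.00 = 140.61 mm.

X̄ = 100.00 mm, Ȳ = 140.61 mm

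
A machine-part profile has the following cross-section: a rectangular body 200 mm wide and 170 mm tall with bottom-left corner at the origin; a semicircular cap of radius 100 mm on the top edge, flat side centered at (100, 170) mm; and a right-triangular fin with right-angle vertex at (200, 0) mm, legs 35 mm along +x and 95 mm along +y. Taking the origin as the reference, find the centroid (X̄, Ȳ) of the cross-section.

rectangular body: A = 200 × 170 = 34000.00, centroid at (100.00, 85.00).
semicircular top: A = ½π·100² = 15707.96, centroid at (100.00, 212.44).
triangular fin: A = ½·35·95 = 1662.50, centroid at (211.67, 31.67).
ΣA = 51370.46 mm², ΣAX̄ = 5322692.16 mm³, ΣAȲ = 6279666.26 mm³.
X̄ = 5322692.16/51370.46 = 103.61 mm; Ȳ = 6279666.26/51370.46 = 122.24 mm.

X̄ = 103.61 mm, Ȳ = 122.24 mm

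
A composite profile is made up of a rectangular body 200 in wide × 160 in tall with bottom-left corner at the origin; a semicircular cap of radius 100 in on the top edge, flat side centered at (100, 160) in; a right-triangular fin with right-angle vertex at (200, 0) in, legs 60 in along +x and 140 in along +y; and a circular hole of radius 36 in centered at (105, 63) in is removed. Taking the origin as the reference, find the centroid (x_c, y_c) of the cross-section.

x_c = 110.11 in, y_c = 118.73 in

rectangular body: A = 200 × 160 = 32000.00, centroid at (100.00, 80.00).
semicircular top: A = ½π·100² = 15707.96, centroid at (100.00, 202.44).
triangular fin: A = ½·60·140 = 4200.00, centroid at (220.00, 46.67).
hole: A = −π·36² = -4071.50, centroid at (105.00, 63.00).
ΣA = 47836.46 in², ΣAx_c = 5267288.40 in³, ΣAy_c = 5679436.03 in³.
x_c = 5267288.40/47836.46 = 110.11 in; y_c = 5679436.03/47836.46 = 118.73 in.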